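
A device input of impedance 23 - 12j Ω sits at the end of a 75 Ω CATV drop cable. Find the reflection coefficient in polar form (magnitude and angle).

Γ = (Z_L − Z_0)/(Z_L + Z_0) = (-52 − j12)/(98 − j12)
|Γ| = 53.4/98.7 = 0.541

Γ ≈ 0.541 ∠ -160°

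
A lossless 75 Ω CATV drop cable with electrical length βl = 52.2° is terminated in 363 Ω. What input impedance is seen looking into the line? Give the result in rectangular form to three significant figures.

Z_in ≈ 24.2 − j54.3 Ω

tan(βl) = tan(52.2°) = 1.29
Z_in = Z_0·(Z_L + jZ_0·tanβl)/(Z_0 + jZ_L·tanβl)
     = 75·(363 + j96.7)/(75 + j468)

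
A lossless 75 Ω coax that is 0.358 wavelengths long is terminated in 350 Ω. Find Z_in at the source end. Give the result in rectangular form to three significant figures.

Z_in ≈ 25.8 + j56 Ω

βl = 2π × 0.358 = 129°
tan(βl) = tan(129°) = -1.24
Z_in = Z_0·(Z_L + jZ_0·tanβl)/(Z_0 + jZ_L·tanβl)
     = 75·(350 − j93)/(75 − j434)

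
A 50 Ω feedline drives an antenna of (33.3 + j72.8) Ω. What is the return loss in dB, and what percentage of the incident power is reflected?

RL ≈ 3.41 dB; 45.6% of incident power reflected

Γ = (-16.7 + j72.8)/(83.3 + j72.8), |Γ| = 0.675
RL = −20·log₁₀(0.675) = 3.41 dB
P_refl/P_inc = |Γ|² = 0.456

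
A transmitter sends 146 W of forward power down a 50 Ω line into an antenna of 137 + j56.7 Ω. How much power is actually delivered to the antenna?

P_delivered ≈ 105 W

|Γ| = |(87 + j56.7)/(187 + j56.7)| = 0.531
|Γ|² = 0.282
P_refl = |Γ|²·P_inc = 41.2 W, P_del = (1 − |Γ|²)·P_inc = 105 W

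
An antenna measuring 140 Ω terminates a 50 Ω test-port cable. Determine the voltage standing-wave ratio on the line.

VSWR ≈ 2.8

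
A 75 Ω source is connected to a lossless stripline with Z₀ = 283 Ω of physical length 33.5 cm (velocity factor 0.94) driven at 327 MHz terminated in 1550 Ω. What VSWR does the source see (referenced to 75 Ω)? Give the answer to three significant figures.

VSWR ≈ 12.9

λ = v/f = 0.94·c / 327 MHz = 0.862 m
βl = 2π·l/λ = 2π × 0.388 = 140°
tan(βl) = -0.844
Z_in = Z_0·(Z_L + jZ_0·tanβl)/(Z_0 + jZ_L·tanβl) = 119 + j310 Ω
Γ_s = (Z_in − Z_s)/(Z_in + Z_s) = (43.7 + j310)/(194 + j310), |Γ_s| = 0.856
VSWR = (1 + |Γ_s|)/(1 − |Γ_s|)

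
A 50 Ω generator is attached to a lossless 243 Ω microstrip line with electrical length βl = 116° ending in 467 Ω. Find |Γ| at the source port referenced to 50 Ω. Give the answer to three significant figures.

tan(βl) = -2.05
Z_in = Z_0·(Z_L + jZ_0·tanβl)/(Z_0 + jZ_L·tanβl) = 147 + j81.2 Ω
Γ_s = (Z_in − Z_s)/(Z_in + Z_s) = (97.1 + j81.2)/(197 + j81.2), |Γ_s| = 0.594

|Γ| ≈ 0.594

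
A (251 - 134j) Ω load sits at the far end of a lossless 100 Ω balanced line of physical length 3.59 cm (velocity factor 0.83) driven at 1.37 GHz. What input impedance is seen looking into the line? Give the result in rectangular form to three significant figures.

Z_in ≈ 30.7 − j13.6 Ω

λ = v/f = 0.83·c / 1.37 GHz = 0.182 m
βl = 2π·l/λ = 2π × 0.198 = 71.1°
tan(βl) = tan(71.1°) = 2.92
Z_in = Z_0·(Z_L + jZ_0·tanβl)/(Z_0 + jZ_L·tanβl)
     = 100·(251 + j158)/(492 + j733)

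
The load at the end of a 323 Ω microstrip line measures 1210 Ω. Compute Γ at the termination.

Γ = 0.579

Γ = (Z_L − Z_0)/(Z_L + Z_0) = (1210 − 323)/(1210 + 323) = 887/1533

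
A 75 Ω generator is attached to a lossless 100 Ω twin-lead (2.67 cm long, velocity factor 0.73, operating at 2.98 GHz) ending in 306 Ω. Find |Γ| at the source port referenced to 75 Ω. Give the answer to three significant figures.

λ = v/f = 0.73·c / 2.98 GHz = 0.0735 m
βl = 2π·l/λ = 2π × 0.363 = 131°
tan(βl) = -1.16
Z_in = Z_0·(Z_L + jZ_0·tanβl)/(Z_0 + jZ_L·tanβl) = 52.8 + j71.4 Ω
Γ_s = (Z_in − Z_s)/(Z_in + Z_s) = (-22.2 + j71.4)/(128 + j71.4), |Γ_s| = 0.511

|Γ| ≈ 0.511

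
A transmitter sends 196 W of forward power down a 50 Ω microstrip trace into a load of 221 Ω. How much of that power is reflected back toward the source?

Γ = (221 − 50)/(221 + 50) = 0.631
|Γ|² = 0.398
P_refl = |Γ|²·P_inc = 78 W, P_del = (1 − |Γ|²)·P_inc = 118 W

P_reflected ≈ 78 W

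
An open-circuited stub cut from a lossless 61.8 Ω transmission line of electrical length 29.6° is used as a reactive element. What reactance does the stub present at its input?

tan(βl) = 0.568
For an open-circuited stub, Z_in = −jZ_0·cot(βl) = −jZ_0/tan(βl)

X_in ≈ -109 Ω (capacitive)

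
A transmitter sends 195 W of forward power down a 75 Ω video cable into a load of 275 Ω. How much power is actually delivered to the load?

P_delivered ≈ 131 W

Γ = (275 − 75)/(275 + 75) = 0.571
|Γ|² = 0.327
P_refl = |Γ|²·P_inc = 63.7 W, P_del = (1 − |Γ|²)·P_inc = 131 W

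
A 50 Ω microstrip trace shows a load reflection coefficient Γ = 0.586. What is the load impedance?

Z_L ≈ 192 Ω

Z_L = Z_0·(1 + Γ)/(1 − Γ) = 50·(1.59)/(0.414)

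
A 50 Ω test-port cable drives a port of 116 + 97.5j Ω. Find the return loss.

RL ≈ 4.27 dB

Γ = (66 + j97.5)/(166 + j97.5), |Γ| = 0.612
RL = −20·log₁₀|Γ| = −20·log₁₀(0.612)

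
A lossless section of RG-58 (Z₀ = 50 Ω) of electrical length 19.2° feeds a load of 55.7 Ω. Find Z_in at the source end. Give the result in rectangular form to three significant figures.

Z_in ≈ 54.3 − j3.65 Ω

tan(βl) = tan(19.2°) = 0.348
Z_in = Z_0·(Z_L + jZ_0·tanβl)/(Z_0 + jZ_L·tanβl)
     = 50·(55.7 + j17.4)/(50 + j19.4)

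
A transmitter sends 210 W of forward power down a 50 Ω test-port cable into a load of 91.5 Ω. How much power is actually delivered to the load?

P_delivered ≈ 192 W

Γ = (91.5 − 50)/(91.5 + 50) = 0.293
|Γ|² = 0.086
P_refl = |Γ|²·P_inc = 18.1 W, P_del = (1 − |Γ|²)·P_inc = 192 W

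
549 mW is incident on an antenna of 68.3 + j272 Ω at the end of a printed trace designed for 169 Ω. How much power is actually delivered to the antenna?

P_delivered ≈ 195 mW

|Γ| = |(-100.7 + j272)/(237.3 + j272)| = 0.804
|Γ|² = 0.646
P_refl = |Γ|²·P_inc = 354 mW, P_del = (1 − |Γ|²)·P_inc = 195 mW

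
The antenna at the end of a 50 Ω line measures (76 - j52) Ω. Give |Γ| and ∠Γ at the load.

Γ = (Z_L − Z_0)/(Z_L + Z_0) = (26 − j52)/(126 − j52)
|Γ| = 58.1/136 = 0.427

Γ ≈ 0.427 ∠ -41°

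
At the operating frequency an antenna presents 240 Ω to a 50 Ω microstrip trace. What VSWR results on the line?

VSWR ≈ 4.8

Γ = (240 − 50)/(240 + 50) = 0.655
VSWR = (1 + 0.655)/(1 − 0.655)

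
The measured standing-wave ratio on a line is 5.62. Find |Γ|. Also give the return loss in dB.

|Γ| = (S − 1)/(S + 1) = (5.62 − 1)/(5.62 + 1) = 4.62/6.62
RL = −20·log₁₀|Γ| = −20·log₁₀(0.698)

|Γ| ≈ 0.698; return loss ≈ 3.12 dB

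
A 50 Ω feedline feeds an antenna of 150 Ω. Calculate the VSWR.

VSWR ≈ 3

Γ = (150 − 50)/(150 + 50) = 0.5
VSWR = (1 + 0.5)/(1 − 0.5)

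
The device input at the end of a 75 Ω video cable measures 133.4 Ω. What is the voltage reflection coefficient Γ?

Γ = 0.28

Γ = (Z_L − Z_0)/(Z_L + Z_0) = (133.4 − 75)/(133.4 + 75) = 58.4/208.4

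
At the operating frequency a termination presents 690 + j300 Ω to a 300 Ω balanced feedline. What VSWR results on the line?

Γ = (Z_L − Z_0)/(Z_L + Z_0) = (390 + j300)/(990 + j300)
|Γ| = 492/1030 = 0.476
VSWR = (1 + |Γ|)/(1 − |Γ|) = 1.48/0.524

VSWR ≈ 2.81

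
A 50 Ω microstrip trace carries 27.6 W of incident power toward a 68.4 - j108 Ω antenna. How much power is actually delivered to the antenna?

P_delivered ≈ 14.7 W

|Γ| = |(18.4 − j108)/(118.4 − j108)| = 0.684
|Γ|² = 0.467
P_refl = |Γ|²·P_inc = 12.9 W, P_del = (1 − |Γ|²)·P_inc = 14.7 W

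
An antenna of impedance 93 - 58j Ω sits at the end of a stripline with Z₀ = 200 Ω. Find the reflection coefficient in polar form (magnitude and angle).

Γ ≈ 0.407 ∠ -140°

Γ = (Z_L − Z_0)/(Z_L + Z_0) = (-107 − j58)/(293 − j58)
|Γ| = 122/299 = 0.407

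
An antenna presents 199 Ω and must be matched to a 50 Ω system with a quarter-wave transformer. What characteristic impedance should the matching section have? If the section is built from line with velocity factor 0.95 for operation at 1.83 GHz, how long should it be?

Z_qwt ≈ 99.7 Ω; length ≈ 3.89 cm

Z_qwt = √(Z_0·R_L) = √(50 × 199) = √9950
λ = 0.95·c/f = 0.156 m, so l = λ/4 = 0.0389 m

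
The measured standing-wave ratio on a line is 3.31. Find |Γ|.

|Γ| = (S − 1)/(S + 1) = (3.31 − 1)/(3.31 + 1) = 2.31/4.31

|Γ| ≈ 0.536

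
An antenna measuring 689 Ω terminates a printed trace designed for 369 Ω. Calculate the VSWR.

Γ = (689 − 369)/(689 + 369) = 0.302
VSWR = (1 + 0.302)/(1 − 0.302)

VSWR ≈ 1.87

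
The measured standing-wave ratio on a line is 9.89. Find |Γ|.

|Γ| ≈ 0.816

|Γ| = (S − 1)/(S + 1) = (9.89 − 1)/(9.89 + 1) = 8.89/10.9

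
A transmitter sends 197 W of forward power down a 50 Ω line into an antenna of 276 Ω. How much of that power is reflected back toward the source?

P_reflected ≈ 94.7 W

Γ = (276 − 50)/(276 + 50) = 0.693
|Γ|² = 0.481
P_refl = |Γ|²·P_inc = 94.7 W, P_del = (1 − |Γ|²)·P_inc = 102 W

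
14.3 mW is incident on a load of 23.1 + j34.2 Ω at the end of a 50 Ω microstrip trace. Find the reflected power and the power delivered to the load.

P_reflected ≈ 4.16 mW; P_delivered ≈ 10.1 mW

|Γ| = |(-26.9 + j34.2)/(73.1 + j34.2)| = 0.539
|Γ|² = 0.291
P_refl = |Γ|²·P_inc = 4.16 mW, P_del = (1 − |Γ|²)·P_inc = 10.1 mW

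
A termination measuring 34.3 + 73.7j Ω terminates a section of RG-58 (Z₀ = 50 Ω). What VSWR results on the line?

VSWR ≈ 5.12

Γ = (Z_L − Z_0)/(Z_L + Z_0) = (-15.7 + j73.7)/(84.3 + j73.7)
|Γ| = 75.4/112 = 0.673
VSWR = (1 + |Γ|)/(1 − |Γ|) = 1.67/0.327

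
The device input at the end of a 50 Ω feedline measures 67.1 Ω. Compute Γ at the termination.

Γ = (Z_L − Z_0)/(Z_L + Z_0) = (67.1 − 50)/(67.1 + 50) = 17.1/117.1

Γ = 0.146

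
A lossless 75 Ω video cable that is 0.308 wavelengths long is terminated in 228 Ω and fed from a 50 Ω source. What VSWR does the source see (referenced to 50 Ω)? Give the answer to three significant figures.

βl = 2π × 0.308 = 111°
tan(βl) = -2.62
Z_in = Z_0·(Z_L + jZ_0·tanβl)/(Z_0 + jZ_L·tanβl) = 27.8 + j25.1 Ω
Γ_s = (Z_in − Z_s)/(Z_in + Z_s) = (-22.2 + j25.1)/(77.8 + j25.1), |Γ_s| = 0.41
VSWR = (1 + |Γ_s|)/(1 − |Γ_s|)

VSWR ≈ 2.39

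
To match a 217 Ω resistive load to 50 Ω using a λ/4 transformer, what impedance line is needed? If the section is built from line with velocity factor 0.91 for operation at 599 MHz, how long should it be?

Z_qwt = √(Z_0·R_L) = √(50 × 217) = √10850
λ = 0.91·c/f = 0.456 m, so l = λ/4 = 0.114 m

Z_qwt ≈ 104 Ω; length ≈ 11.4 cm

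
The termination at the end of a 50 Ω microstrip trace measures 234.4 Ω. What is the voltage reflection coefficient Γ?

Γ = 0.648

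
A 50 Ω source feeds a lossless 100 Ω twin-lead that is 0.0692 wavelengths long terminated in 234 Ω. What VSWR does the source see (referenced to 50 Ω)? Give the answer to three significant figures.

βl = 2π × 0.0692 = 24.9°
tan(βl) = 0.464
Z_in = Z_0·(Z_L + jZ_0·tanβl)/(Z_0 + jZ_L·tanβl) = 130 − j95.3 Ω
Γ_s = (Z_in − Z_s)/(Z_in + Z_s) = (80.4 − j95.3)/(180 − j95.3), |Γ_s| = 0.611
VSWR = (1 + |Γ_s|)/(1 − |Γ_s|)

VSWR ≈ 4.14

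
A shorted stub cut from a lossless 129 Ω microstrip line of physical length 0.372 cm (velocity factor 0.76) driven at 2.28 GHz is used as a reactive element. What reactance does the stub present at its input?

X_in ≈ 30.7 Ω (inductive)

λ = v/f = 0.76·c / 2.28 GHz = 0.1 m
βl = 2π·l/λ = 2π × 0.0372 = 13.4°
tan(βl) = 0.238
For a shorted stub, Z_in = jZ_0·tan(βl)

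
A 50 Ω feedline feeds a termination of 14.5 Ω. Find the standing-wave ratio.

Γ = (14.5 − 50)/(14.5 + 50) = -0.55
VSWR = (1 + 0.55)/(1 − 0.55)

VSWR ≈ 3.45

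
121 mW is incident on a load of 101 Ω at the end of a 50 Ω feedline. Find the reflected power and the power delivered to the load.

Γ = (101 − 50)/(101 + 50) = 0.338
|Γ|² = 0.114
P_refl = |Γ|²·P_inc = 13.8 mW, P_del = (1 − |Γ|²)·P_inc = 107 mW

P_reflected ≈ 13.8 mW; P_delivered ≈ 107 mW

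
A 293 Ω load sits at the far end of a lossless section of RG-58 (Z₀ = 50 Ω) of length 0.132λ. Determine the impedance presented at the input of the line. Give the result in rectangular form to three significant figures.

Z_in ≈ 15.3 − j43.4 Ω

βl = 2π × 0.132 = 47.5°
tan(βl) = tan(47.5°) = 1.09
Z_in = Z_0·(Z_L + jZ_0·tanβl)/(Z_0 + jZ_L·tanβl)
     = 50·(293 + j54.6)/(50 + j320)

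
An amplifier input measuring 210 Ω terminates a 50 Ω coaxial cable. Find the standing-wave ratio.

Γ = (210 − 50)/(210 + 50) = 0.615
VSWR = (1 + 0.615)/(1 − 0.615)

VSWR ≈ 4.2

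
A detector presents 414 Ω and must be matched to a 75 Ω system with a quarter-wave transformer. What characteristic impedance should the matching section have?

Z_qwt ≈ 176 Ω

Z_qwt = √(Z_0·R_L) = √(75 × 414) = √31050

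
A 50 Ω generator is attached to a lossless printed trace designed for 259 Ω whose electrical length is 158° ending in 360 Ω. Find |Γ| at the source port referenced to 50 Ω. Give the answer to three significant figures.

|Γ| ≈ 0.741

tan(βl) = -0.404
Z_in = Z_0·(Z_L + jZ_0·tanβl)/(Z_0 + jZ_L·tanβl) = 318 + j74.1 Ω
Γ_s = (Z_in − Z_s)/(Z_in + Z_s) = (268 + j74.1)/(368 + j74.1), |Γ_s| = 0.741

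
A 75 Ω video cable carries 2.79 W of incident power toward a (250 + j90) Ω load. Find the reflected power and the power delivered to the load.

|Γ| = |(175 + j90)/(325 + j90)| = 0.584
|Γ|² = 0.341
P_refl = |Γ|²·P_inc = 0.95 W, P_del = (1 − |Γ|²)·P_inc = 1.84 W

P_reflected ≈ 0.95 W; P_delivered ≈ 1.84 W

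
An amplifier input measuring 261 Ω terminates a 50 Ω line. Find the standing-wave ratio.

VSWR ≈ 5.22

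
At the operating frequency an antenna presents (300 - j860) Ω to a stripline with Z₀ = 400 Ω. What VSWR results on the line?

VSWR ≈ 8.12

Γ = (Z_L − Z_0)/(Z_L + Z_0) = (-100 − j860)/(700 − j860)
|Γ| = 866/1110 = 0.781
VSWR = (1 + |Γ|)/(1 − |Γ|) = 1.78/0.219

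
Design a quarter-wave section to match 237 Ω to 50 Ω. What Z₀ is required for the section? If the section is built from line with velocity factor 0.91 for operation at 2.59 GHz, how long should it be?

Z_qwt ≈ 109 Ω; length ≈ 2.64 cm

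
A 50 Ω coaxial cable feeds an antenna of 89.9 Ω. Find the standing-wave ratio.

VSWR ≈ 1.8

For a purely resistive load, VSWR = R_L/Z_0 or Z_0/R_L (whichever > 1) = 89.9/50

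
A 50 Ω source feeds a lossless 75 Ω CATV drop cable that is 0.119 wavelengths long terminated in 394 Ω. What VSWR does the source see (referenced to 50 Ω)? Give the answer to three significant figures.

βl = 2π × 0.119 = 42.8°
tan(βl) = 0.927
Z_in = Z_0·(Z_L + jZ_0·tanβl)/(Z_0 + jZ_L·tanβl) = 29.6 − j74.8 Ω
Γ_s = (Z_in − Z_s)/(Z_in + Z_s) = (-20.4 − j74.8)/(79.6 − j74.8), |Γ_s| = 0.71
VSWR = (1 + |Γ_s|)/(1 − |Γ_s|)

VSWR ≈ 5.89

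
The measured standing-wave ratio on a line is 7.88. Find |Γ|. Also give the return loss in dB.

|Γ| = (S − 1)/(S + 1) = (7.88 − 1)/(7.88 + 1) = 6.88/8.88
RL = −20·log₁₀|Γ| = −20·log₁₀(0.775)

|Γ| ≈ 0.775; return loss ≈ 2.22 dB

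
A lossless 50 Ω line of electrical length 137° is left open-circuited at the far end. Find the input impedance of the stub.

Z_in ≈ +j53.6 Ω

tan(βl) = -0.933
For an open-circuited stub, Z_in = −jZ_0·cot(βl) = −jZ_0/tan(βl)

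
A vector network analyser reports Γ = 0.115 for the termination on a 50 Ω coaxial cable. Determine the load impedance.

Z_L = Z_0·(1 + Γ)/(1 − Γ) = 50·(1.11)/(0.885)

Z_L ≈ 63 Ω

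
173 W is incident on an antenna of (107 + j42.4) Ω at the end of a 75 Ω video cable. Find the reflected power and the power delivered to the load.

P_reflected ≈ 14 W; P_delivered ≈ 159 W

|Γ| = |(32 + j42.4)/(182 + j42.4)| = 0.284
|Γ|² = 0.0808
P_refl = |Γ|²·P_inc = 14 W, P_del = (1 − |Γ|²)·P_inc = 159 W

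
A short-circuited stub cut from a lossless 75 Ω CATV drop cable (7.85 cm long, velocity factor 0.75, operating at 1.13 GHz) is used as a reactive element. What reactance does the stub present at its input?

X_in ≈ -58.7 Ω (capacitive)

λ = v/f = 0.75·c / 1.13 GHz = 0.199 m
βl = 2π·l/λ = 2π × 0.394 = 142°
tan(βl) = -0.783
For a short-circuited stub, Z_in = jZ_0·tan(βl)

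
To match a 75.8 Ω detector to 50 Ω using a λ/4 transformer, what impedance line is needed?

Z_qwt ≈ 61.6 Ω

Z_qwt = √(Z_0·R_L) = √(50 × 75.8) = √3790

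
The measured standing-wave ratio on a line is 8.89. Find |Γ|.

|Γ| = (S − 1)/(S + 1) = (8.89 − 1)/(8.89 + 1) = 7.89/9.89

|Γ| ≈ 0.798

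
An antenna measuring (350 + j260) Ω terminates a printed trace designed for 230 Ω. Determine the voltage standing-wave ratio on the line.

VSWR ≈ 2.64

Γ = (Z_L − Z_0)/(Z_L + Z_0) = (120 + j260)/(580 + j260)
|Γ| = 286/636 = 0.451
VSWR = (1 + |Γ|)/(1 − |Γ|) = 1.45/0.549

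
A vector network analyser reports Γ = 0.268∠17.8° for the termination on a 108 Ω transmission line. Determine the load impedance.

Z_L = Z_0·(1 + Γ)/(1 − Γ) = 108·(1.26 + j0.0819)/(0.745 − j0.0819)

Z_L ≈ 179 + j31.5 Ω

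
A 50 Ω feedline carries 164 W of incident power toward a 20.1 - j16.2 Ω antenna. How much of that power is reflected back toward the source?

P_reflected ≈ 36.6 W

|Γ| = |(-29.9 − j16.2)/(70.1 − j16.2)| = 0.473
|Γ|² = 0.223
P_refl = |Γ|²·P_inc = 36.6 W, P_del = (1 − |Γ|²)·P_inc = 127 W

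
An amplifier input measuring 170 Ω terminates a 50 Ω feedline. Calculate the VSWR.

Γ = (170 − 50)/(170 + 50) = 0.545
VSWR = (1 + 0.545)/(1 − 0.545)

VSWR ≈ 3.4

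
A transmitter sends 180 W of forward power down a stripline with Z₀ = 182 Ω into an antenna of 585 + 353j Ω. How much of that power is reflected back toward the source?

P_reflected ≈ 72.5 W

|Γ| = |(403 + j353)/(767 + j353)| = 0.635
|Γ|² = 0.403
P_refl = |Γ|²·P_inc = 72.5 W, P_del = (1 − |Γ|²)·P_inc = 108 W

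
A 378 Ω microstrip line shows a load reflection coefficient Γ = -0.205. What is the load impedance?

Z_L ≈ 249 Ω

Z_L = Z_0·(1 + Γ)/(1 − Γ) = 378·(0.795)/(1.21)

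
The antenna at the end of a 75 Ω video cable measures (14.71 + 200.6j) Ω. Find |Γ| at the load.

|Γ| ≈ 0.953

Γ = (Z_L − Z_0)/(Z_L + Z_0) = (-60.29 + j200.6)/(89.71 + j200.6)
|Γ| = 209/220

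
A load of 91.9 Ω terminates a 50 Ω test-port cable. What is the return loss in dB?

RL ≈ 10.6 dB

Γ = (91.9 − 50)/(91.9 + 50) = 0.295
RL = −20·log₁₀|Γ| = −20·log₁₀(0.295)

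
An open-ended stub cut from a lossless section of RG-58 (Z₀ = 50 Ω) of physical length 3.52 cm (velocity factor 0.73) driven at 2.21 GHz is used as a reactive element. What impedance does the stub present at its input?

Z_in ≈ +j38.9 Ω

λ = v/f = 0.73·c / 2.21 GHz = 0.0991 m
βl = 2π·l/λ = 2π × 0.355 = 128°
tan(βl) = -1.29
For an open-ended stub, Z_in = −jZ_0·cot(βl) = −jZ_0/tan(βl)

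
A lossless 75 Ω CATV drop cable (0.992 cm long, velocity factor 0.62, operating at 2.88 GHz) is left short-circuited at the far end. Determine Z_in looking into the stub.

λ = v/f = 0.62·c / 2.88 GHz = 0.0646 m
βl = 2π·l/λ = 2π × 0.154 = 55.3°
tan(βl) = 1.44
For a short-circuited stub, Z_in = jZ_0·tan(βl)

Z_in ≈ +j108 Ω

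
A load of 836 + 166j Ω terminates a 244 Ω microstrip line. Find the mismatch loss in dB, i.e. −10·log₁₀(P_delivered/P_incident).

Γ = (592 + j166)/(1080 + j166), |Γ| = 0.563
|Γ|² = 0.317, so P_del/P_inc = 1 − |Γ|² = 0.683
ML = −10·log₁₀(1 − |Γ|²)

mismatch loss ≈ 1.65 dB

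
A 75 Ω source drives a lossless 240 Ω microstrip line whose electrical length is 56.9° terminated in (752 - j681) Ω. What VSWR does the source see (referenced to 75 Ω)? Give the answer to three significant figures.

VSWR ≈ 4.84

tan(βl) = 1.53
Z_in = Z_0·(Z_L + jZ_0·tanβl)/(Z_0 + jZ_L·tanβl) = 48.7 − j102 Ω
Γ_s = (Z_in − Z_s)/(Z_in + Z_s) = (-26.3 − j102)/(124 − j102), |Γ_s| = 0.658
VSWR = (1 + |Γ_s|)/(1 − |Γ_s|)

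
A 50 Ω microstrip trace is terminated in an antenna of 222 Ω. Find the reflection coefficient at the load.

Γ = 0.632

Γ = (Z_L − Z_0)/(Z_L + Z_0) = (222 − 50)/(222 + 50) = 172/272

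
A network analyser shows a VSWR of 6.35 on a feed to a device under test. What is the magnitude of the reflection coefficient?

|Γ| ≈ 0.728

|Γ| = (S − 1)/(S + 1) = (6.35 − 1)/(6.35 + 1) = 5.35/7.35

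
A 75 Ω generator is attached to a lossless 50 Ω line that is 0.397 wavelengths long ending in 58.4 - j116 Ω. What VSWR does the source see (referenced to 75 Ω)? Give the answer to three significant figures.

VSWR ≈ 4.83

βl = 2π × 0.397 = 143°
tan(βl) = -0.756
Z_in = Z_0·(Z_L + jZ_0·tanβl)/(Z_0 + jZ_L·tanβl) = 68.1 + j124 Ω
Γ_s = (Z_in − Z_s)/(Z_in + Z_s) = (-6.87 + j124)/(143 + j124), |Γ_s| = 0.657
VSWR = (1 + |Γ_s|)/(1 − |Γ_s|)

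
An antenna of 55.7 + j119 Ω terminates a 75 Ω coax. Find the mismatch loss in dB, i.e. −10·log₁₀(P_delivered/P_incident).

mismatch loss ≈ 2.72 dB

Γ = (-19.3 + j119)/(130.7 + j119), |Γ| = 0.682
|Γ|² = 0.465, so P_del/P_inc = 1 − |Γ|² = 0.535
ML = −10·log₁₀(1 − |Γ|²)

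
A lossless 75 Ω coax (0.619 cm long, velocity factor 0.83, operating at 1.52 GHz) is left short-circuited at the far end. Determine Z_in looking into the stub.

λ = v/f = 0.83·c / 1.52 GHz = 0.164 m
βl = 2π·l/λ = 2π × 0.0378 = 13.6°
tan(βl) = 0.242
For a short-circuited stub, Z_in = jZ_0·tan(βl)

Z_in ≈ +j18.1 Ω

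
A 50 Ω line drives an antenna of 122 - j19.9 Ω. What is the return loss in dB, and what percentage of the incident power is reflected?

RL ≈ 7.3 dB; 18.6% of incident power reflected

Γ = (72 − j19.9)/(172 − j19.9), |Γ| = 0.431
RL = −20·log₁₀(0.431) = 7.3 dB
P_refl/P_inc = |Γ|² = 0.186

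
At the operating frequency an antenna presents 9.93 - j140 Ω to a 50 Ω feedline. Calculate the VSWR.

VSWR ≈ 44.7

Γ = (Z_L − Z_0)/(Z_L + Z_0) = (-40.07 − j140)/(59.93 − j140)
|Γ| = 146/152 = 0.956
VSWR = (1 + |Γ|)/(1 − |Γ|) = 1.96/0.0438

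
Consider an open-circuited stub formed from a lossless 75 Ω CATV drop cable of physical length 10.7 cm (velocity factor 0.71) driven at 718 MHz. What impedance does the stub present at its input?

λ = v/f = 0.71·c / 718 MHz = 0.297 m
βl = 2π·l/λ = 2π × 0.361 = 130°
tan(βl) = -1.2
For an open-circuited stub, Z_in = −jZ_0·cot(βl) = −jZ_0/tan(βl)

Z_in ≈ +j62.6 Ω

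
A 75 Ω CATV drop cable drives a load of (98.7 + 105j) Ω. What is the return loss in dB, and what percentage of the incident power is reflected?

Γ = (23.7 + j105)/(173.7 + j105), |Γ| = 0.53
RL = −20·log₁₀(0.53) = 5.51 dB
P_refl/P_inc = |Γ|² = 0.281

RL ≈ 5.51 dB; 28.1% of incident power reflected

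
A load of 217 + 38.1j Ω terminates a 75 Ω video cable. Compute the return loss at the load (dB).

Γ = (142 + j38.1)/(292 + j38.1), |Γ| = 0.499
RL = −20·log₁₀|Γ| = −20·log₁₀(0.499)

RL ≈ 6.03 dB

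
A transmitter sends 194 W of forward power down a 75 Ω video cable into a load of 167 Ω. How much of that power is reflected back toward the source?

Γ = (167 − 75)/(167 + 75) = 0.38
|Γ|² = 0.145
P_refl = |Γ|²·P_inc = 28 W, P_del = (1 − |Γ|²)·P_inc = 166 W

P_reflected ≈ 28 W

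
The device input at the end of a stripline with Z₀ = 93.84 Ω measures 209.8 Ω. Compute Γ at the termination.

Γ = 0.382

Γ = (Z_L − Z_0)/(Z_L + Z_0) = (209.8 − 93.84)/(209.8 + 93.84) = 116/303.6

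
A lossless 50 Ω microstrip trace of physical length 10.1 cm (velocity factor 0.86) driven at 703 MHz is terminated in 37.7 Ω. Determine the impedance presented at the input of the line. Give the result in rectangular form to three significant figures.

λ = v/f = 0.86·c / 703 MHz = 0.367 m
βl = 2π·l/λ = 2π × 0.275 = 99.1°
tan(βl) = tan(99.1°) = -6.26
Z_in = Z_0·(Z_L + jZ_0·tanβl)/(Z_0 + jZ_L·tanβl)
     = 50·(37.7 − j313)/(50 − j236)

Z_in ≈ 65.1 − j5.8 Ω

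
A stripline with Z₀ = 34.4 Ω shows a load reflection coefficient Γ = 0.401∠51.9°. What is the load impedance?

Z_L ≈ 43.4 + j32.6 Ω

Z_L = Z_0·(1 + Γ)/(1 − Γ) = 34.4·(1.25 + j0.316)/(0.753 − j0.316)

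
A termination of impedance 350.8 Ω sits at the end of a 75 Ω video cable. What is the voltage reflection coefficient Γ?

Γ = 0.648

Γ = (Z_L − Z_0)/(Z_L + Z_0) = (350.8 − 75)/(350.8 + 75) = 275.8/425.8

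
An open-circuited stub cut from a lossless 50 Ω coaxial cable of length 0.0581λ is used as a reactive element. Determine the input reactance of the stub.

X_in ≈ -131 Ω (capacitive)

βl = 2π × 0.0581 = 20.9°
tan(βl) = 0.382
For an open-circuited stub, Z_in = −jZ_0·cot(βl) = −jZ_0/tan(βl)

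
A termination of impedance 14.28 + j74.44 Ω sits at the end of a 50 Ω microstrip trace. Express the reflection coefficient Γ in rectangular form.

Γ = (Z_L − Z_0)/(Z_L + Z_0) = (-35.72 + j74.44)/(64.28 + j74.44)

Γ ≈ 0.335 + j0.77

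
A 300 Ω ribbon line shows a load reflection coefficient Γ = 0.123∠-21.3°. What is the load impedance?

Z_L = Z_0·(1 + Γ)/(1 − Γ) = 300·(1.11 − j0.0447)/(0.885 + j0.0447)

Z_L ≈ 376 − j34.1 Ω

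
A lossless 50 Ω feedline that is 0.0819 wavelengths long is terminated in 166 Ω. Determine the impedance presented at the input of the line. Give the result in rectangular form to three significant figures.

Z_in ≈ 48.4 − j62.6 Ω

βl = 2π × 0.0819 = 29.5°
tan(βl) = tan(29.5°) = 0.565
Z_in = Z_0·(Z_L + jZ_0·tanβl)/(Z_0 + jZ_L·tanβl)
     = 50·(166 + j28.3)/(50 + j93.9)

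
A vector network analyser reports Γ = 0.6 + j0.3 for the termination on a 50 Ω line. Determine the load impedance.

Z_L ≈ 110 + j120 Ω

Z_L = Z_0·(1 + Γ)/(1 − Γ) = 50·(1.6 + j0.3)/(0.4 − j0.3)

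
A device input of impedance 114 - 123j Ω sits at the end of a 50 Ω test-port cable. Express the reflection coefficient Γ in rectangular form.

Γ = (Z_L − Z_0)/(Z_L + Z_0) = (64 − j123)/(164 − j123)

Γ ≈ 0.61 − j0.293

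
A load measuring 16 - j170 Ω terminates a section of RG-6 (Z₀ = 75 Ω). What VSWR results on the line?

VSWR ≈ 28.9

Γ = (Z_L − Z_0)/(Z_L + Z_0) = (-59 − j170)/(91 − j170)
|Γ| = 180/193 = 0.933
VSWR = (1 + |Γ|)/(1 − |Γ|) = 1.93/0.0668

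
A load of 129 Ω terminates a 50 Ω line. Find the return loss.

Γ = (129 − 50)/(129 + 50) = 0.441
RL = −20·log₁₀|Γ| = −20·log₁₀(0.441)

RL ≈ 7.1 dB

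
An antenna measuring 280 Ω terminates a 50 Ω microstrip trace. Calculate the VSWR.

VSWR ≈ 5.6

Γ = (280 − 50)/(280 + 50) = 0.697
VSWR = (1 + 0.697)/(1 − 0.697)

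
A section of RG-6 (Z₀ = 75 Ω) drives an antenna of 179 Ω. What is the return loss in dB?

RL ≈ 7.76 dB

Γ = (179 − 75)/(179 + 75) = 0.409
RL = −20·log₁₀|Γ| = −20·log₁₀(0.409)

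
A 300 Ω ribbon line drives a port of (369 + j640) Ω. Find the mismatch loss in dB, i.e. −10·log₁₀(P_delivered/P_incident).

Γ = (69 + j640)/(669 + j640), |Γ| = 0.695
|Γ|² = 0.483, so P_del/P_inc = 1 − |Γ|² = 0.517
ML = −10·log₁₀(1 − |Γ|²)

mismatch loss ≈ 2.87 dB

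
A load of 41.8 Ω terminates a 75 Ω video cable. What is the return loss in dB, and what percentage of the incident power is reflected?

RL ≈ 10.9 dB; 8.08% of incident power reflected

Γ = (41.8 − 75)/(41.8 + 75) = -0.284
RL = −20·log₁₀(0.284) = 10.9 dB
P_refl/P_inc = |Γ|² = 0.0808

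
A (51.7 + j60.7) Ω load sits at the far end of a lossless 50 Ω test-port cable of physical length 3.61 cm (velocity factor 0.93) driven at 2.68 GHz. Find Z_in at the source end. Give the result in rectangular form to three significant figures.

Z_in ≈ 16.3 + j4.75 Ω

λ = v/f = 0.93·c / 2.68 GHz = 0.104 m
βl = 2π·l/λ = 2π × 0.347 = 125°
tan(βl) = tan(125°) = -1.44
Z_in = Z_0·(Z_L + jZ_0·tanβl)/(Z_0 + jZ_L·tanβl)
     = 50·(51.7 − j11.1)/(137 − j74.3)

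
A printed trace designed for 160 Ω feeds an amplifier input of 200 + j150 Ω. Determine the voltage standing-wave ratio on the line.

VSWR ≈ 2.32

Γ = (Z_L − Z_0)/(Z_L + Z_0) = (40 + j150)/(360 + j150)
|Γ| = 155/390 = 0.398
VSWR = (1 + |Γ|)/(1 − |Γ|) = 1.4/0.602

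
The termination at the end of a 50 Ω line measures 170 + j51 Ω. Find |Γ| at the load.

|Γ| ≈ 0.577

Γ = (Z_L − Z_0)/(Z_L + Z_0) = (120 + j51)/(220 + j51)
|Γ| = 130/226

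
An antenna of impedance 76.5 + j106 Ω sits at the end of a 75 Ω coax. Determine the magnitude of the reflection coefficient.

Γ = (Z_L − Z_0)/(Z_L + Z_0) = (1.5 + j106)/(151.5 + j106)
|Γ| = 106/185

|Γ| ≈ 0.573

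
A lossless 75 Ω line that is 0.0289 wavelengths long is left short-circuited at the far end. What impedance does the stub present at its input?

Z_in ≈ +j13.8 Ω

βl = 2π × 0.0289 = 10.4°
tan(βl) = 0.184
For a short-circuited stub, Z_in = jZ_0·tan(βl)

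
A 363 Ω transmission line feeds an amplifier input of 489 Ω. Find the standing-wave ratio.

Γ = (489 − 363)/(489 + 363) = 0.148
VSWR = (1 + 0.148)/(1 − 0.148)

VSWR ≈ 1.35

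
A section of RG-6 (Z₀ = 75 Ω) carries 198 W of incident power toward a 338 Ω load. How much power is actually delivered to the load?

P_delivered ≈ 118 W

Γ = (338 − 75)/(338 + 75) = 0.637
|Γ|² = 0.406
P_refl = |Γ|²·P_inc = 80.3 W, P_del = (1 − |Γ|²)·P_inc = 118 W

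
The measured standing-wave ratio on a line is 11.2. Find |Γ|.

|Γ| ≈ 0.836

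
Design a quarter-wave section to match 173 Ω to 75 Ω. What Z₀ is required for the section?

Z_qwt ≈ 114 Ω

Z_qwt = √(Z_0·R_L) = √(75 × 173) = √12980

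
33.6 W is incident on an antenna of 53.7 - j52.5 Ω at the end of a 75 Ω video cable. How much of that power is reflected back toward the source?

|Γ| = |(-21.3 − j52.5)/(128.7 − j52.5)| = 0.408
|Γ|² = 0.166
P_refl = |Γ|²·P_inc = 5.58 W, P_del = (1 − |Γ|²)·P_inc = 28 W

P_reflected ≈ 5.58 W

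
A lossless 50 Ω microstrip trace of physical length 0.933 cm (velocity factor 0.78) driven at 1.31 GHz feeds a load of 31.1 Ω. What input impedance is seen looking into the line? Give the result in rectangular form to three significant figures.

λ = v/f = 0.78·c / 1.31 GHz = 0.179 m
βl = 2π·l/λ = 2π × 0.0522 = 18.8°
tan(βl) = tan(18.8°) = 0.34
Z_in = Z_0·(Z_L + jZ_0·tanβl)/(Z_0 + jZ_L·tanβl)
     = 50·(31.1 + j17)/(50 + j10.6)

Z_in ≈ 33.2 + j9.99 Ω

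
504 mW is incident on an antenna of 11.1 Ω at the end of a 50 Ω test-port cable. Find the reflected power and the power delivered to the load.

P_reflected ≈ 204 mW; P_delivered ≈ 300 mW

Γ = (11.1 − 50)/(11.1 + 50) = -0.637
|Γ|² = 0.405
P_refl = |Γ|²·P_inc = 204 mW, P_del = (1 − |Γ|²)·P_inc = 300 mW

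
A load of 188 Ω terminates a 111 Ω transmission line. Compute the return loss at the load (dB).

Γ = (188 − 111)/(188 + 111) = 0.258
RL = −20·log₁₀|Γ| = −20·log₁₀(0.258)

RL ≈ 11.8 dB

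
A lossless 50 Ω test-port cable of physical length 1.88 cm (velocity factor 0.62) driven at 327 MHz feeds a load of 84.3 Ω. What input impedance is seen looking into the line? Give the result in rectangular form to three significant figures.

λ = v/f = 0.62·c / 327 MHz = 0.569 m
βl = 2π·l/λ = 2π × 0.0331 = 11.9°
tan(βl) = tan(11.9°) = 0.211
Z_in = Z_0·(Z_L + jZ_0·tanβl)/(Z_0 + jZ_L·tanβl)
     = 50·(84.3 + j10.5)/(50 + j17.8)

Z_in ≈ 78.2 − j17.2 Ω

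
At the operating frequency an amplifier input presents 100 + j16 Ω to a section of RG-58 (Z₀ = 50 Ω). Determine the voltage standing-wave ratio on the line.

Γ = (Z_L − Z_0)/(Z_L + Z_0) = (50 + j16)/(150 + j16)
|Γ| = 52.5/151 = 0.348
VSWR = (1 + |Γ|)/(1 − |Γ|) = 1.35/0.652

VSWR ≈ 2.07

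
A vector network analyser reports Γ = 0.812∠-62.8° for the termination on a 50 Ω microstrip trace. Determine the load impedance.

Z_L = Z_0·(1 + Γ)/(1 − Γ) = 50·(1.37 − j0.722)/(0.629 + j0.722)

Z_L ≈ 18.6 − j78.8 Ω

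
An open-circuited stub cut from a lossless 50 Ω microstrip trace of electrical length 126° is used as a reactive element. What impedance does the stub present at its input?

Z_in ≈ +j36.3 Ω

tan(βl) = -1.38
For an open-circuited stub, Z_in = −jZ_0·cot(βl) = −jZ_0/tan(βl)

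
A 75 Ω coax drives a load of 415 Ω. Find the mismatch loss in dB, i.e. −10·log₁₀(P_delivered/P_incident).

Γ = (415 − 75)/(415 + 75) = 0.694
|Γ|² = 0.481, so P_del/P_inc = 1 − |Γ|² = 0.519
ML = −10·log₁₀(1 − |Γ|²)

mismatch loss ≈ 2.85 dB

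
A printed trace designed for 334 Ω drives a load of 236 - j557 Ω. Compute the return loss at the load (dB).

Γ = (-98 − j557)/(570 − j557), |Γ| = 0.71
RL = −20·log₁₀|Γ| = −20·log₁₀(0.71)

RL ≈ 2.98 dB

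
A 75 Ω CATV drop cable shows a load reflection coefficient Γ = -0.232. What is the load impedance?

Z_L ≈ 46.8 Ω

Z_L = Z_0·(1 + Γ)/(1 − Γ) = 75·(0.768)/(1.23)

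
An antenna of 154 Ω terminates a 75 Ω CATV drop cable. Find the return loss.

Γ = (154 − 75)/(154 + 75) = 0.345
RL = −20·log₁₀|Γ| = −20·log₁₀(0.345)

RL ≈ 9.24 dB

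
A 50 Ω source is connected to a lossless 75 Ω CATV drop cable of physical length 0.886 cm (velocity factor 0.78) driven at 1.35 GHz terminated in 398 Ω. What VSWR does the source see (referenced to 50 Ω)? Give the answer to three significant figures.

λ = v/f = 0.78·c / 1.35 GHz = 0.173 m
βl = 2π·l/λ = 2π × 0.0511 = 18.4°
tan(βl) = 0.333
Z_in = Z_0·(Z_L + jZ_0·tanβl)/(Z_0 + jZ_L·tanβl) = 107 − j165 Ω
Γ_s = (Z_in − Z_s)/(Z_in + Z_s) = (57.4 − j165)/(157 − j165), |Γ_s| = 0.765
VSWR = (1 + |Γ_s|)/(1 − |Γ_s|)

VSWR ≈ 7.53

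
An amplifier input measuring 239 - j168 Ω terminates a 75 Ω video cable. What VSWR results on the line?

VSWR ≈ 4.87

Γ = (Z_L − Z_0)/(Z_L + Z_0) = (164 − j168)/(314 − j168)
|Γ| = 235/356 = 0.659
VSWR = (1 + |Γ|)/(1 − |Γ|) = 1.66/0.341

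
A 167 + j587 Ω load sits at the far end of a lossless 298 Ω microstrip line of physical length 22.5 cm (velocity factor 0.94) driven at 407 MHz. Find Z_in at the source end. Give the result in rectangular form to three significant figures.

λ = v/f = 0.94·c / 407 MHz = 0.693 m
βl = 2π·l/λ = 2π × 0.325 = 117°
tan(βl) = tan(117°) = -1.97
Z_in = Z_0·(Z_L + jZ_0·tanβl)/(Z_0 + jZ_L·tanβl)
     = 298·(167 − j0.282)/(1450 − j329)

Z_in ≈ 32.6 + j7.31 Ω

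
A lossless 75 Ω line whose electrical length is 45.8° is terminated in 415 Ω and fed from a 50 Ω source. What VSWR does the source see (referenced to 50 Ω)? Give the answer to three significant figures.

tan(βl) = 1.03
Z_in = Z_0·(Z_L + jZ_0·tanβl)/(Z_0 + jZ_L·tanβl) = 25.6 − j68.4 Ω
Γ_s = (Z_in − Z_s)/(Z_in + Z_s) = (-24.4 − j68.4)/(75.6 − j68.4), |Γ_s| = 0.713
VSWR = (1 + |Γ_s|)/(1 − |Γ_s|)

VSWR ≈ 5.96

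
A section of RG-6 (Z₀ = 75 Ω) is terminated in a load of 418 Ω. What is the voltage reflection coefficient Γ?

Γ = 0.696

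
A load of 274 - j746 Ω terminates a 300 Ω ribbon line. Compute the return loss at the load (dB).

RL ≈ 2.01 dB

Γ = (-26 − j746)/(574 − j746), |Γ| = 0.793
RL = −20·log₁₀|Γ| = −20·log₁₀(0.793)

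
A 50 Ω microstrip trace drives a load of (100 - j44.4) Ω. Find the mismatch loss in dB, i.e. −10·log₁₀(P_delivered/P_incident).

mismatch loss ≈ 0.876 dB

Γ = (50 − j44.4)/(150 − j44.4), |Γ| = 0.427
|Γ|² = 0.183, so P_del/P_inc = 1 − |Γ|² = 0.817
ML = −10·log₁₀(1 − |Γ|²)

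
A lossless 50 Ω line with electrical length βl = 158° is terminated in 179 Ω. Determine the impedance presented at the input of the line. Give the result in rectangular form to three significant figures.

Z_in ≈ 67.3 + j77.2 Ω

tan(βl) = tan(158°) = -0.404
Z_in = Z_0·(Z_L + jZ_0·tanβl)/(Z_0 + jZ_L·tanβl)
     = 50·(179 − j20.2)/(50 − j72.3)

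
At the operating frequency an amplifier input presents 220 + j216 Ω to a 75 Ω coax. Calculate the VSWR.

Γ = (Z_L − Z_0)/(Z_L + Z_0) = (145 + j216)/(295 + j216)
|Γ| = 260/366 = 0.712
VSWR = (1 + |Γ|)/(1 − |Γ|) = 1.71/0.288

VSWR ≈ 5.93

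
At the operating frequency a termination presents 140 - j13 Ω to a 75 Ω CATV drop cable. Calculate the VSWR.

Γ = (Z_L − Z_0)/(Z_L + Z_0) = (65 − j13)/(215 − j13)
|Γ| = 66.3/215 = 0.308
VSWR = (1 + |Γ|)/(1 − |Γ|) = 1.31/0.692

VSWR ≈ 1.89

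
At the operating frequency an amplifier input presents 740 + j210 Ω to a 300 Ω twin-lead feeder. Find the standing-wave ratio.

VSWR ≈ 2.7

Γ = (Z_L − Z_0)/(Z_L + Z_0) = (440 + j210)/(1040 + j210)
|Γ| = 488/1060 = 0.46
VSWR = (1 + |Γ|)/(1 − |Γ|) = 1.46/0.54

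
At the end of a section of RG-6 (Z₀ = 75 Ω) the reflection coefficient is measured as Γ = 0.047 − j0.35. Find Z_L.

Z_L = Z_0·(1 + Γ)/(1 − Γ) = 75·(1.05 − j0.35)/(0.953 + j0.35)

Z_L ≈ 63.7 − j50.9 Ω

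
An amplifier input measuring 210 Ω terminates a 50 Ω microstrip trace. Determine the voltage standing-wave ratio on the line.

VSWR ≈ 4.2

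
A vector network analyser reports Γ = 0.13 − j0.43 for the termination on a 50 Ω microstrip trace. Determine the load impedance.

Z_L = Z_0·(1 + Γ)/(1 − Γ) = 50·(1.13 − j0.43)/(0.87 + j0.43)

Z_L ≈ 42.4 − j45.7 Ω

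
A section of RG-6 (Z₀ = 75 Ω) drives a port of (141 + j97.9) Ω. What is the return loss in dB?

RL ≈ 6.06 dB

Γ = (66 + j97.9)/(216 + j97.9), |Γ| = 0.498
RL = −20·log₁₀|Γ| = −20·log₁₀(0.498)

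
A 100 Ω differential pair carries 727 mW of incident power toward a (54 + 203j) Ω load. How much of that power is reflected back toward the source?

|Γ| = |(-46 + j203)/(154 + j203)| = 0.817
|Γ|² = 0.667
P_refl = |Γ|²·P_inc = 485 mW, P_del = (1 − |Γ|²)·P_inc = 242 mW

P_reflected ≈ 485 mW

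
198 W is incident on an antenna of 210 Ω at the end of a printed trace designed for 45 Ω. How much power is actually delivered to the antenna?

P_delivered ≈ 115 W

Γ = (210 − 45)/(210 + 45) = 0.647
|Γ|² = 0.419
P_refl = |Γ|²·P_inc = 82.9 W, P_del = (1 − |Γ|²)·P_inc = 115 W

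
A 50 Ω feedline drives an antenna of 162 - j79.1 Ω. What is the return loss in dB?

RL ≈ 4.35 dB

Γ = (112 − j79.1)/(212 − j79.1), |Γ| = 0.606
RL = −20·log₁₀|Γ| = −20·log₁₀(0.606)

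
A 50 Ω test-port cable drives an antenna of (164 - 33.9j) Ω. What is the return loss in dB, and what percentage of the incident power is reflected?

Γ = (114 − j33.9)/(214 − j33.9), |Γ| = 0.549
RL = −20·log₁₀(0.549) = 5.21 dB
P_refl/P_inc = |Γ|² = 0.301

RL ≈ 5.21 dB; 30.1% of incident power reflected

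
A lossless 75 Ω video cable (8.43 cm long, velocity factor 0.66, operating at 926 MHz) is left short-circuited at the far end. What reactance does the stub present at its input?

λ = v/f = 0.66·c / 926 MHz = 0.214 m
βl = 2π·l/λ = 2π × 0.394 = 142°
tan(βl) = -0.783
For a short-circuited stub, Z_in = jZ_0·tan(βl)

X_in ≈ -58.7 Ω (capacitive)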